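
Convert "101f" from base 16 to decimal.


Input: "101f" in base 16
Positional expansion:
  Digit '1' (value 1) x 16^3 = 4096
  Digit '0' (value 0) x 16^2 = 0
  Digit '1' (value 1) x 16^1 = 16
  Digit 'f' (value 15) x 16^0 = 15
Sum = 4127

4127


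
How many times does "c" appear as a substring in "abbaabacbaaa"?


Searching for "c" in "abbaabacbaaa"
Scanning each position:
  Position 0: "a" => no
  Position 1: "b" => no
  Position 2: "b" => no
  Position 3: "a" => no
  Position 4: "a" => no
  Position 5: "b" => no
  Position 6: "a" => no
  Position 7: "c" => MATCH
  Position 8: "b" => no
  Position 9: "a" => no
  Position 10: "a" => no
  Position 11: "a" => no
Total occurrences: 1

1


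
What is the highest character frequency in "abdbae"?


Input: abdbae
Character counts:
  'a': 2
  'b': 2
  'd': 1
  'e': 1
Maximum frequency: 2

2


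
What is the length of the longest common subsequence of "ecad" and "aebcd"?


LCS of "ecad" and "aebcd"
DP table:
           a    e    b    c    d
      0    0    0    0    0    0
  e   0    0    1    1    1    1
  c   0    0    1    1    2    2
  a   0    1    1    1    2    2
  d   0    1    1    1    2    3
LCS length = dp[4][5] = 3

3


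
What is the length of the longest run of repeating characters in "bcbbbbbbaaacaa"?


Input: "bcbbbbbbaaacaa"
Scanning for longest run:
  Position 1 ('c'): new char, reset run to 1
  Position 2 ('b'): new char, reset run to 1
  Position 3 ('b'): continues run of 'b', length=2
  Position 4 ('b'): continues run of 'b', length=3
  Position 5 ('b'): continues run of 'b', length=4
  Position 6 ('b'): continues run of 'b', length=5
  Position 7 ('b'): continues run of 'b', length=6
  Position 8 ('a'): new char, reset run to 1
  Position 9 ('a'): continues run of 'a', length=2
  Position 10 ('a'): continues run of 'a', length=3
  Position 11 ('c'): new char, reset run to 1
  Position 12 ('a'): new char, reset run to 1
  Position 13 ('a'): continues run of 'a', length=2
Longest run: 'b' with length 6

6


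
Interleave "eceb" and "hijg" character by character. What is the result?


Interleaving "eceb" and "hijg":
  Position 0: 'e' from first, 'h' from second => "eh"
  Position 1: 'c' from first, 'i' from second => "ci"
  Position 2: 'e' from first, 'j' from second => "ej"
  Position 3: 'b' from first, 'g' from second => "bg"
Result: ehciejbg

ehciejbg


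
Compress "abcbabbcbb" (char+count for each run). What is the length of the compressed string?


Input: abcbabbcbb
Runs:
  'a' x 1 => "a1"
  'b' x 1 => "b1"
  'c' x 1 => "c1"
  'b' x 1 => "b1"
  'a' x 1 => "a1"
  'b' x 2 => "b2"
  'c' x 1 => "c1"
  'b' x 2 => "b2"
Compressed: "a1b1c1b1a1b2c1b2"
Compressed length: 16

16


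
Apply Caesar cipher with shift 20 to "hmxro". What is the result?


Caesar cipher: shift "hmxro" by 20
  'h' (pos 7) + 20 = pos 1 = 'b'
  'm' (pos 12) + 20 = pos 6 = 'g'
  'x' (pos 23) + 20 = pos 17 = 'r'
  'r' (pos 17) + 20 = pos 11 = 'l'
  'o' (pos 14) + 20 = pos 8 = 'i'
Result: bgrli

bgrli


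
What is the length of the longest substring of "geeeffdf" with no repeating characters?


Input: "geeeffdf"
Sliding window (track last position of each char):
  Position 0 ('g'): window [0,0] length 1 -- new best
  Position 1 ('e'): window [0,1] length 2 -- new best
  Position 2 ('e'): repeat (last at 1), move window start to 2
  Position 2 ('e'): window [2,2] length 1
  Position 3 ('e'): repeat (last at 2), move window start to 3
  Position 3 ('e'): window [3,3] length 1
  Position 4 ('f'): window [3,4] length 2
  Position 5 ('f'): repeat (last at 4), move window start to 5
  Position 5 ('f'): window [5,5] length 1
  Position 6 ('d'): window [5,6] length 2
  Position 7 ('f'): repeat (last at 5), move window start to 6
  Position 7 ('f'): window [6,7] length 2
Longest substring with no repeats: "ge" with length 2

2


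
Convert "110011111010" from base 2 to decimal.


Input: "110011111010" in base 2
Positional expansion:
  Digit '1' (value 1) x 2^11 = 2048
  Digit '1' (value 1) x 2^10 = 1024
  Digit '0' (value 0) x 2^9 = 0
  Digit '0' (value 0) x 2^8 = 0
  Digit '1' (value 1) x 2^7 = 128
  Digit '1' (value 1) x 2^6 = 64
  Digit '1' (value 1) x 2^5 = 32
  Digit '1' (value 1) x 2^4 = 16
  Digit '1' (value 1) x 2^3 = 8
  Digit '0' (value 0) x 2^2 = 0
  Digit '1' (value 1) x 2^1 = 2
  Digit '0' (value 0) x 2^0 = 0
Sum = 3322

3322


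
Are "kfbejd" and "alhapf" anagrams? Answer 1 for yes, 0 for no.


Strings: "kfbejd", "alhapf"
Sorted first:  bdefjk
Sorted second: aafhlp
Differ at position 0: 'b' vs 'a' => not anagrams

0


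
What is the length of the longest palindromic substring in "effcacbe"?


Input: "effcacbe"
Checking substrings for palindromes:
  [3:6] "cac" (len 3) => palindrome
  [1:3] "ff" (len 2) => palindrome
Longest palindromic substring: "cac" with length 3

3


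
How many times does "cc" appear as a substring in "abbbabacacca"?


Searching for "cc" in "abbbabacacca"
Scanning each position:
  Position 0: "ab" => no
  Position 1: "bb" => no
  Position 2: "bb" => no
  Position 3: "ba" => no
  Position 4: "ab" => no
  Position 5: "ba" => no
  Position 6: "ac" => no
  Position 7: "ca" => no
  Position 8: "ac" => no
  Position 9: "cc" => MATCH
  Position 10: "ca" => no
Total occurrences: 1

1


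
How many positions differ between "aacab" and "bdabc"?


Comparing "aacab" and "bdabc" position by position:
  Position 0: 'a' vs 'b' => DIFFER
  Position 1: 'a' vs 'd' => DIFFER
  Position 2: 'c' vs 'a' => DIFFER
  Position 3: 'a' vs 'b' => DIFFER
  Position 4: 'b' vs 'c' => DIFFER
Positions that differ: 5

5


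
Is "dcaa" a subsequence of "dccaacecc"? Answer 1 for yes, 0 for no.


Check if "dcaa" is a subsequence of "dccaacecc"
Greedy scan:
  Position 0 ('d'): matches sub[0] = 'd'
  Position 1 ('c'): matches sub[1] = 'c'
  Position 2 ('c'): no match needed
  Position 3 ('a'): matches sub[2] = 'a'
  Position 4 ('a'): matches sub[3] = 'a'
  Position 5 ('c'): no match needed
  Position 6 ('e'): no match needed
  Position 7 ('c'): no match needed
  Position 8 ('c'): no match needed
All 4 characters matched => is a subsequence

1


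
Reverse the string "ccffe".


Input: ccffe
Reading characters right to left:
  Position 4: 'e'
  Position 3: 'f'
  Position 2: 'f'
  Position 1: 'c'
  Position 0: 'c'
Reversed: effcc

effcc


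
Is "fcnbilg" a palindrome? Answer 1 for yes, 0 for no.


Input: fcnbilg
Reversed: glibncf
  Compare pos 0 ('f') with pos 6 ('g'): MISMATCH
  Compare pos 1 ('c') with pos 5 ('l'): MISMATCH
  Compare pos 2 ('n') with pos 4 ('i'): MISMATCH
Result: not a palindrome

0


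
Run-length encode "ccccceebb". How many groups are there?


Input: ccccceebb
Scanning for consecutive runs:
  Group 1: 'c' x 5 (positions 0-4)
  Group 2: 'e' x 2 (positions 5-6)
  Group 3: 'b' x 2 (positions 7-8)
Total groups: 3

3


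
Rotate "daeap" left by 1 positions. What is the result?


Input: "daeap", rotate left by 1
First 1 characters: "d"
Remaining characters: "aeap"
Concatenate remaining + first: "aeap" + "d" = "aeapd"

aeapd


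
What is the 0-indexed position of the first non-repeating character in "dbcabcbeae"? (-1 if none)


Input: dbcabcbeae
Character frequencies:
  'a': 2
  'b': 3
  'c': 2
  'd': 1
  'e': 2
Scanning left to right for freq == 1:
  Position 0 ('d'): unique! => answer = 0

0


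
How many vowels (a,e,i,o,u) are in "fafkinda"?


Input: fafkinda
Checking each character:
  'f' at position 0: consonant
  'a' at position 1: vowel (running total: 1)
  'f' at position 2: consonant
  'k' at position 3: consonant
  'i' at position 4: vowel (running total: 2)
  'n' at position 5: consonant
  'd' at position 6: consonant
  'a' at position 7: vowel (running total: 3)
Total vowels: 3

3


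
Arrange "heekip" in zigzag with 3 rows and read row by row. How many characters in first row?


Zigzag "heekip" into 3 rows:
Placing characters:
  'h' => row 0
  'e' => row 1
  'e' => row 2
  'k' => row 1
  'i' => row 0
  'p' => row 1
Rows:
  Row 0: "hi"
  Row 1: "ekp"
  Row 2: "e"
First row length: 2

2


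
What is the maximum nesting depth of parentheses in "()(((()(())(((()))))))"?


Input: "()(((()(())(((()))))))"
Tracking depth:
  Position 0 '(': depth becomes 1
  Position 1 ')': depth becomes 0
  Position 2 '(': depth becomes 1
  Position 3 '(': depth becomes 2
  Position 4 '(': depth becomes 3
  Position 5 '(': depth becomes 4
  Position 6 ')': depth becomes 3
  Position 7 '(': depth becomes 4
  Position 8 '(': depth becomes 5
  Position 9 ')': depth becomes 4
  Position 10 ')': depth becomes 3
  Position 11 '(': depth becomes 4
  Position 12 '(': depth becomes 5
  Position 13 '(': depth becomes 6
  Position 14 '(': depth becomes 7
  Position 15 ')': depth becomes 6
  Position 16 ')': depth becomes 5
  Position 17 ')': depth becomes 4
  Position 18 ')': depth becomes 3
  Position 19 ')': depth becomes 2
  Position 20 ')': depth becomes 1
  Position 21 ')': depth becomes 0
Maximum depth reached: 7

7


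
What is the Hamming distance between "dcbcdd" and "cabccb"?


Comparing "dcbcdd" and "cabccb" position by position:
  Position 0: 'd' vs 'c' => differ
  Position 1: 'c' vs 'a' => differ
  Position 2: 'b' vs 'b' => same
  Position 3: 'c' vs 'c' => same
  Position 4: 'd' vs 'c' => differ
  Position 5: 'd' vs 'b' => differ
Total differences (Hamming distance): 4

4


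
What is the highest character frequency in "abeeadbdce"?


Input: abeeadbdce
Character counts:
  'a': 2
  'b': 2
  'c': 1
  'd': 2
  'e': 3
Maximum frequency: 3

3


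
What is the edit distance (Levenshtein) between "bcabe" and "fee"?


Computing edit distance: "bcabe" -> "fee"
DP table:
           f    e    e
      0    1    2    3
  b   1    1    2    3
  c   2    2    2    3
  a   3    3    3    3
  b   4    4    4    4
  e   5    5    4    4
Edit distance = dp[5][3] = 4

4


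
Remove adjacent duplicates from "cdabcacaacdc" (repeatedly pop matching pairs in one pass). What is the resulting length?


Input: cdabcacaacdc
Stack-based adjacent duplicate removal:
  Read 'c': push. Stack: c
  Read 'd': push. Stack: cd
  Read 'a': push. Stack: cda
  Read 'b': push. Stack: cdab
  Read 'c': push. Stack: cdabc
  Read 'a': push. Stack: cdabca
  Read 'c': push. Stack: cdabcac
  Read 'a': push. Stack: cdabcaca
  Read 'a': matches stack top 'a' => pop. Stack: cdabcac
  Read 'c': matches stack top 'c' => pop. Stack: cdabca
  Read 'd': push. Stack: cdabcad
  Read 'c': push. Stack: cdabcadc
Final stack: "cdabcadc" (length 8)

8


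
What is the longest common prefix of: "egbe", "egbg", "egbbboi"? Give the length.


Words: egbe, egbg, egbbboi
  Position 0: all 'e' => match
  Position 1: all 'g' => match
  Position 2: all 'b' => match
  Position 3: ('e', 'g', 'b') => mismatch, stop
LCP = "egb" (length 3)

3


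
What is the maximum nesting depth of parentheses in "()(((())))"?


Input: "()(((())))"
Tracking depth:
  Position 0 '(': depth becomes 1
  Position 1 ')': depth becomes 0
  Position 2 '(': depth becomes 1
  Position 3 '(': depth becomes 2
  Position 4 '(': depth becomes 3
  Position 5 '(': depth becomes 4
  Position 6 ')': depth becomes 3
  Position 7 ')': depth becomes 2
  Position 8 ')': depth becomes 1
  Position 9 ')': depth becomes 0
Maximum depth reached: 4

4


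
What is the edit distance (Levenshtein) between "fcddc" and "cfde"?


Computing edit distance: "fcddc" -> "cfde"
DP table:
           c    f    d    e
      0    1    2    3    4
  f   1    1    1    2    3
  c   2    1    2    2    3
  d   3    2    2    2    3
  d   4    3    3    2    3
  c   5    4    4    3    3
Edit distance = dp[5][4] = 3

3


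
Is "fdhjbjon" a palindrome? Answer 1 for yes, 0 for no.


Input: fdhjbjon
Reversed: nojbjhdf
  Compare pos 0 ('f') with pos 7 ('n'): MISMATCH
  Compare pos 1 ('d') with pos 6 ('o'): MISMATCH
  Compare pos 2 ('h') with pos 5 ('j'): MISMATCH
  Compare pos 3 ('j') with pos 4 ('b'): MISMATCH
Result: not a palindrome

0


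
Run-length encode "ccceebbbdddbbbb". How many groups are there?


Input: ccceebbbdddbbbb
Scanning for consecutive runs:
  Group 1: 'c' x 3 (positions 0-2)
  Group 2: 'e' x 2 (positions 3-4)
  Group 3: 'b' x 3 (positions 5-7)
  Group 4: 'd' x 3 (positions 8-10)
  Group 5: 'b' x 4 (positions 11-14)
Total groups: 5

5


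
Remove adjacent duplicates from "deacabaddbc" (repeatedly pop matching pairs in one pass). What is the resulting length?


Input: deacabaddbc
Stack-based adjacent duplicate removal:
  Read 'd': push. Stack: d
  Read 'e': push. Stack: de
  Read 'a': push. Stack: dea
  Read 'c': push. Stack: deac
  Read 'a': push. Stack: deaca
  Read 'b': push. Stack: deacab
  Read 'a': push. Stack: deacaba
  Read 'd': push. Stack: deacabad
  Read 'd': matches stack top 'd' => pop. Stack: deacaba
  Read 'b': push. Stack: deacabab
  Read 'c': push. Stack: deacababc
Final stack: "deacababc" (length 9)

9


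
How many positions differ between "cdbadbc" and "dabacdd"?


Comparing "cdbadbc" and "dabacdd" position by position:
  Position 0: 'c' vs 'd' => DIFFER
  Position 1: 'd' vs 'a' => DIFFER
  Position 2: 'b' vs 'b' => same
  Position 3: 'a' vs 'a' => same
  Position 4: 'd' vs 'c' => DIFFER
  Position 5: 'b' vs 'd' => DIFFER
  Position 6: 'c' vs 'd' => DIFFER
Positions that differ: 5

5


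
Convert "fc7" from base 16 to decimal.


Input: "fc7" in base 16
Positional expansion:
  Digit 'f' (value 15) x 16^2 = 3840
  Digit 'c' (value 12) x 16^1 = 192
  Digit '7' (value 7) x 16^0 = 7
Sum = 4039

4039


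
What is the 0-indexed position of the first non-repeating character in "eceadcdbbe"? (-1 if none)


Input: eceadcdbbe
Character frequencies:
  'a': 1
  'b': 2
  'c': 2
  'd': 2
  'e': 3
Scanning left to right for freq == 1:
  Position 0 ('e'): freq=3, skip
  Position 1 ('c'): freq=2, skip
  Position 2 ('e'): freq=3, skip
  Position 3 ('a'): unique! => answer = 3

3


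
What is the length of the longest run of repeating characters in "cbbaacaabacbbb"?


Input: "cbbaacaabacbbb"
Scanning for longest run:
  Position 1 ('b'): new char, reset run to 1
  Position 2 ('b'): continues run of 'b', length=2
  Position 3 ('a'): new char, reset run to 1
  Position 4 ('a'): continues run of 'a', length=2
  Position 5 ('c'): new char, reset run to 1
  Position 6 ('a'): new char, reset run to 1
  Position 7 ('a'): continues run of 'a', length=2
  Position 8 ('b'): new char, reset run to 1
  Position 9 ('a'): new char, reset run to 1
  Position 10 ('c'): new char, reset run to 1
  Position 11 ('b'): new char, reset run to 1
  Position 12 ('b'): continues run of 'b', length=2
  Position 13 ('b'): continues run of 'b', length=3
Longest run: 'b' with length 3

3


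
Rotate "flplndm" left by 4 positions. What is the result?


Input: "flplndm", rotate left by 4
First 4 characters: "flpl"
Remaining characters: "ndm"
Concatenate remaining + first: "ndm" + "flpl" = "ndmflpl"

ndmflpl


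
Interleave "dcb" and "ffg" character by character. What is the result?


Interleaving "dcb" and "ffg":
  Position 0: 'd' from first, 'f' from second => "df"
  Position 1: 'c' from first, 'f' from second => "cf"
  Position 2: 'b' from first, 'g' from second => "bg"
Result: dfcfbg

dfcfbg


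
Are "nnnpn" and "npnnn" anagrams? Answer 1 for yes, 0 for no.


Strings: "nnnpn", "npnnn"
Sorted first:  nnnnp
Sorted second: nnnnp
Sorted forms match => anagrams

1


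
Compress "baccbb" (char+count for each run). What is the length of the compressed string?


Input: baccbb
Runs:
  'b' x 1 => "b1"
  'a' x 1 => "a1"
  'c' x 2 => "c2"
  'b' x 2 => "b2"
Compressed: "b1a1c2b2"
Compressed length: 8

8


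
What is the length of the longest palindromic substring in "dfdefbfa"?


Input: "dfdefbfa"
Checking substrings for palindromes:
  [0:3] "dfd" (len 3) => palindrome
  [4:7] "fbf" (len 3) => palindrome
Longest palindromic substring: "dfd" with length 3

3


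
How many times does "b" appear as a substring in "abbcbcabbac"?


Searching for "b" in "abbcbcabbac"
Scanning each position:
  Position 0: "a" => no
  Position 1: "b" => MATCH
  Position 2: "b" => MATCH
  Position 3: "c" => no
  Position 4: "b" => MATCH
  Position 5: "c" => no
  Position 6: "a" => no
  Position 7: "b" => MATCH
  Position 8: "b" => MATCH
  Position 9: "a" => no
  Position 10: "c" => no
Total occurrences: 5

5


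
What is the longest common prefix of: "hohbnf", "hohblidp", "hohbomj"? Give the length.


Words: hohbnf, hohblidp, hohbomj
  Position 0: all 'h' => match
  Position 1: all 'o' => match
  Position 2: all 'h' => match
  Position 3: all 'b' => match
  Position 4: ('n', 'l', 'o') => mismatch, stop
LCP = "hohb" (length 4)

4


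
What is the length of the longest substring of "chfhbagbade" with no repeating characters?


Input: "chfhbagbade"
Sliding window (track last position of each char):
  Position 0 ('c'): window [0,0] length 1 -- new best
  Position 1 ('h'): window [0,1] length 2 -- new best
  Position 2 ('f'): window [0,2] length 3 -- new best
  Position 3 ('h'): repeat (last at 1), move window start to 2
  Position 3 ('h'): window [2,3] length 2
  Position 4 ('b'): window [2,4] length 3
  Position 5 ('a'): window [2,5] length 4 -- new best
  Position 6 ('g'): window [2,6] length 5 -- new best
  Position 7 ('b'): repeat (last at 4), move window start to 5
  Position 7 ('b'): window [5,7] length 3
  Position 8 ('a'): repeat (last at 5), move window start to 6
  Position 8 ('a'): window [6,8] length 3
  Position 9 ('d'): window [6,9] length 4
  Position 10 ('e'): window [6,10] length 5
Longest substring with no repeats: "fhbag" with length 5

5


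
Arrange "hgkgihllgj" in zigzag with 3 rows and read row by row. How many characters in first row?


Zigzag "hgkgihllgj" into 3 rows:
Placing characters:
  'h' => row 0
  'g' => row 1
  'k' => row 2
  'g' => row 1
  'i' => row 0
  'h' => row 1
  'l' => row 2
  'l' => row 1
  'g' => row 0
  'j' => row 1
Rows:
  Row 0: "hig"
  Row 1: "gghlj"
  Row 2: "kl"
First row length: 3

3


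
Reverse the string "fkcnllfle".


Input: fkcnllfle
Reading characters right to left:
  Position 8: 'e'
  Position 7: 'l'
  Position 6: 'f'
  Position 5: 'l'
  Position 4: 'l'
  Position 3: 'n'
  Position 2: 'c'
  Position 1: 'k'
  Position 0: 'f'
Reversed: elfllnckf

elfllnckf


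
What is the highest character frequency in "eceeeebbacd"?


Input: eceeeebbacd
Character counts:
  'a': 1
  'b': 2
  'c': 2
  'd': 1
  'e': 5
Maximum frequency: 5

5


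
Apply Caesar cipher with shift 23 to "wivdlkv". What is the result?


Caesar cipher: shift "wivdlkv" by 23
  'w' (pos 22) + 23 = pos 19 = 't'
  'i' (pos 8) + 23 = pos 5 = 'f'
  'v' (pos 21) + 23 = pos 18 = 's'
  'd' (pos 3) + 23 = pos 0 = 'a'
  'l' (pos 11) + 23 = pos 8 = 'i'
  'k' (pos 10) + 23 = pos 7 = 'h'
  'v' (pos 21) + 23 = pos 18 = 's'
Result: tfsaihs

tfsaihs


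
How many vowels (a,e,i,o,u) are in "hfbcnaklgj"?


Input: hfbcnaklgj
Checking each character:
  'h' at position 0: consonant
  'f' at position 1: consonant
  'b' at position 2: consonant
  'c' at position 3: consonant
  'n' at position 4: consonant
  'a' at position 5: vowel (running total: 1)
  'k' at position 6: consonant
  'l' at position 7: consonant
  'g' at position 8: consonant
  'j' at position 9: consonant
Total vowels: 1

1


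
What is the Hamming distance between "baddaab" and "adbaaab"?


Comparing "baddaab" and "adbaaab" position by position:
  Position 0: 'b' vs 'a' => differ
  Position 1: 'a' vs 'd' => differ
  Position 2: 'd' vs 'b' => differ
  Position 3: 'd' vs 'a' => differ
  Position 4: 'a' vs 'a' => same
  Position 5: 'a' vs 'a' => same
  Position 6: 'b' vs 'b' => same
Total differences (Hamming distance): 4

4


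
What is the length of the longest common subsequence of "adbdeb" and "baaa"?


LCS of "adbdeb" and "baaa"
DP table:
           b    a    a    a
      0    0    0    0    0
  a   0    0    1    1    1
  d   0    0    1    1    1
  b   0    1    1    1    1
  d   0    1    1    1    1
  e   0    1    1    1    1
  b   0    1    1    1    1
LCS length = dp[6][4] = 1

1


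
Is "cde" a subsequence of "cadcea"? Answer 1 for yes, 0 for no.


Check if "cde" is a subsequence of "cadcea"
Greedy scan:
  Position 0 ('c'): matches sub[0] = 'c'
  Position 1 ('a'): no match needed
  Position 2 ('d'): matches sub[1] = 'd'
  Position 3 ('c'): no match needed
  Position 4 ('e'): matches sub[2] = 'e'
  Position 5 ('a'): no match needed
All 3 characters matched => is a subsequence

1


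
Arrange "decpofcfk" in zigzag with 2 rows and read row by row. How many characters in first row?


Zigzag "decpofcfk" into 2 rows:
Placing characters:
  'd' => row 0
  'e' => row 1
  'c' => row 0
  'p' => row 1
  'o' => row 0
  'f' => row 1
  'c' => row 0
  'f' => row 1
  'k' => row 0
Rows:
  Row 0: "dcock"
  Row 1: "epff"
First row length: 5

5


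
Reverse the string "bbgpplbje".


Input: bbgpplbje
Reading characters right to left:
  Position 8: 'e'
  Position 7: 'j'
  Position 6: 'b'
  Position 5: 'l'
  Position 4: 'p'
  Position 3: 'p'
  Position 2: 'g'
  Position 1: 'b'
  Position 0: 'b'
Reversed: ejblppgbb

ejblppgbb


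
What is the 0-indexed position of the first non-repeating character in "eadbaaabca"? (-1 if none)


Input: eadbaaabca
Character frequencies:
  'a': 5
  'b': 2
  'c': 1
  'd': 1
  'e': 1
Scanning left to right for freq == 1:
  Position 0 ('e'): unique! => answer = 0

0


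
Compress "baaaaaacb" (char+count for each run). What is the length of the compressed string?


Input: baaaaaacb
Runs:
  'b' x 1 => "b1"
  'a' x 6 => "a6"
  'c' x 1 => "c1"
  'b' x 1 => "b1"
Compressed: "b1a6c1b1"
Compressed length: 8

8


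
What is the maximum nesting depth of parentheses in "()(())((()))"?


Input: "()(())((()))"
Tracking depth:
  Position 0 '(': depth becomes 1
  Position 1 ')': depth becomes 0
  Position 2 '(': depth becomes 1
  Position 3 '(': depth becomes 2
  Position 4 ')': depth becomes 1
  Position 5 ')': depth becomes 0
  Position 6 '(': depth becomes 1
  Position 7 '(': depth becomes 2
  Position 8 '(': depth becomes 3
  Position 9 ')': depth becomes 2
  Position 10 ')': depth becomes 1
  Position 11 ')': depth becomes 0
Maximum depth reached: 3

3


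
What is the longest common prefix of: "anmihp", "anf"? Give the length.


Words: anmihp, anf
  Position 0: all 'a' => match
  Position 1: all 'n' => match
  Position 2: ('m', 'f') => mismatch, stop
LCP = "an" (length 2)

2


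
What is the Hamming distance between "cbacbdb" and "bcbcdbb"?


Comparing "cbacbdb" and "bcbcdbb" position by position:
  Position 0: 'c' vs 'b' => differ
  Position 1: 'b' vs 'c' => differ
  Position 2: 'a' vs 'b' => differ
  Position 3: 'c' vs 'c' => same
  Position 4: 'b' vs 'd' => differ
  Position 5: 'd' vs 'b' => differ
  Position 6: 'b' vs 'b' => same
Total differences (Hamming distance): 5

5


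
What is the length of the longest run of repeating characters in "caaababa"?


Input: "caaababa"
Scanning for longest run:
  Position 1 ('a'): new char, reset run to 1
  Position 2 ('a'): continues run of 'a', length=2
  Position 3 ('a'): continues run of 'a', length=3
  Position 4 ('b'): new char, reset run to 1
  Position 5 ('a'): new char, reset run to 1
  Position 6 ('b'): new char, reset run to 1
  Position 7 ('a'): new char, reset run to 1
Longest run: 'a' with length 3

3


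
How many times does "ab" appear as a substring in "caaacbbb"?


Searching for "ab" in "caaacbbb"
Scanning each position:
  Position 0: "ca" => no
  Position 1: "aa" => no
  Position 2: "aa" => no
  Position 3: "ac" => no
  Position 4: "cb" => no
  Position 5: "bb" => no
  Position 6: "bb" => no
Total occurrences: 0

0


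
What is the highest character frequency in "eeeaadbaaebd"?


Input: eeeaadbaaebd
Character counts:
  'a': 4
  'b': 2
  'd': 2
  'e': 4
Maximum frequency: 4

4


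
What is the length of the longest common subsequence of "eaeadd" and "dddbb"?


LCS of "eaeadd" and "dddbb"
DP table:
           d    d    d    b    b
      0    0    0    0    0    0
  e   0    0    0    0    0    0
  a   0    0    0    0    0    0
  e   0    0    0    0    0    0
  a   0    0    0    0    0    0
  d   0    1    1    1    1    1
  d   0    1    2    2    2    2
LCS length = dp[6][5] = 2

2


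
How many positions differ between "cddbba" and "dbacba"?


Comparing "cddbba" and "dbacba" position by position:
  Position 0: 'c' vs 'd' => DIFFER
  Position 1: 'd' vs 'b' => DIFFER
  Position 2: 'd' vs 'a' => DIFFER
  Position 3: 'b' vs 'c' => DIFFER
  Position 4: 'b' vs 'b' => same
  Position 5: 'a' vs 'a' => same
Positions that differ: 4

4


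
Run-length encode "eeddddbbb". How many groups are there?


Input: eeddddbbb
Scanning for consecutive runs:
  Group 1: 'e' x 2 (positions 0-1)
  Group 2: 'd' x 4 (positions 2-5)
  Group 3: 'b' x 3 (positions 6-8)
Total groups: 3

3


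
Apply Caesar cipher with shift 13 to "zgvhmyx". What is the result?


Caesar cipher: shift "zgvhmyx" by 13
  'z' (pos 25) + 13 = pos 12 = 'm'
  'g' (pos 6) + 13 = pos 19 = 't'
  'v' (pos 21) + 13 = pos 8 = 'i'
  'h' (pos 7) + 13 = pos 20 = 'u'
  'm' (pos 12) + 13 = pos 25 = 'z'
  'y' (pos 24) + 13 = pos 11 = 'l'
  'x' (pos 23) + 13 = pos 10 = 'k'
Result: mtiuzlk

mtiuzlk


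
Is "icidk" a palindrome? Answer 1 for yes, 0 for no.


Input: icidk
Reversed: kdici
  Compare pos 0 ('i') with pos 4 ('k'): MISMATCH
  Compare pos 1 ('c') with pos 3 ('d'): MISMATCH
Result: not a palindrome

0


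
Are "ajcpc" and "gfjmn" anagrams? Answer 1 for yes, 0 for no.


Strings: "ajcpc", "gfjmn"
Sorted first:  accjp
Sorted second: fgjmn
Differ at position 0: 'a' vs 'f' => not anagrams

0


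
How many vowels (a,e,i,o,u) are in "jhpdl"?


Input: jhpdl
Checking each character:
  'j' at position 0: consonant
  'h' at position 1: consonant
  'p' at position 2: consonant
  'd' at position 3: consonant
  'l' at position 4: consonant
Total vowels: 0

0


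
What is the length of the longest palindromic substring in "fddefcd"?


Input: "fddefcd"
Checking substrings for palindromes:
  [1:3] "dd" (len 2) => palindrome
Longest palindromic substring: "dd" with length 2

2


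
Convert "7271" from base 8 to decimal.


Input: "7271" in base 8
Positional expansion:
  Digit '7' (value 7) x 8^3 = 3584
  Digit '2' (value 2) x 8^2 = 128
  Digit '7' (value 7) x 8^1 = 56
  Digit '1' (value 1) x 8^0 = 1
Sum = 3769

3769


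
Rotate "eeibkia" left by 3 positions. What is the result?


Input: "eeibkia", rotate left by 3
First 3 characters: "eei"
Remaining characters: "bkia"
Concatenate remaining + first: "bkia" + "eei" = "bkiaeei"

bkiaeei


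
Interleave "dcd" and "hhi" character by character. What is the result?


Interleaving "dcd" and "hhi":
  Position 0: 'd' from first, 'h' from second => "dh"
  Position 1: 'c' from first, 'h' from second => "ch"
  Position 2: 'd' from first, 'i' from second => "di"
Result: dhchdi

dhchdi


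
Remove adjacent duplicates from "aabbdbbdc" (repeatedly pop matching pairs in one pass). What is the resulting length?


Input: aabbdbbdc
Stack-based adjacent duplicate removal:
  Read 'a': push. Stack: a
  Read 'a': matches stack top 'a' => pop. Stack: (empty)
  Read 'b': push. Stack: b
  Read 'b': matches stack top 'b' => pop. Stack: (empty)
  Read 'd': push. Stack: d
  Read 'b': push. Stack: db
  Read 'b': matches stack top 'b' => pop. Stack: d
  Read 'd': matches stack top 'd' => pop. Stack: (empty)
  Read 'c': push. Stack: c
Final stack: "c" (length 1)

1


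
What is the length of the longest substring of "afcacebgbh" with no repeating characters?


Input: "afcacebgbh"
Sliding window (track last position of each char):
  Position 0 ('a'): window [0,0] length 1 -- new best
  Position 1 ('f'): window [0,1] length 2 -- new best
  Position 2 ('c'): window [0,2] length 3 -- new best
  Position 3 ('a'): repeat (last at 0), move window start to 1
  Position 3 ('a'): window [1,3] length 3
  Position 4 ('c'): repeat (last at 2), move window start to 3
  Position 4 ('c'): window [3,4] length 2
  Position 5 ('e'): window [3,5] length 3
  Position 6 ('b'): window [3,6] length 4 -- new best
  Position 7 ('g'): window [3,7] length 5 -- new best
  Position 8 ('b'): repeat (last at 6), move window start to 7
  Position 8 ('b'): window [7,8] length 2
  Position 9 ('h'): window [7,9] length 3
Longest substring with no repeats: "acebg" with length 5

5


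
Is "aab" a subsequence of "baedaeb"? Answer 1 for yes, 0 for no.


Check if "aab" is a subsequence of "baedaeb"
Greedy scan:
  Position 0 ('b'): no match needed
  Position 1 ('a'): matches sub[0] = 'a'
  Position 2 ('e'): no match needed
  Position 3 ('d'): no match needed
  Position 4 ('a'): matches sub[1] = 'a'
  Position 5 ('e'): no match needed
  Position 6 ('b'): matches sub[2] = 'b'
All 3 characters matched => is a subsequence

1


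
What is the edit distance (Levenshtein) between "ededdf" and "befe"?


Computing edit distance: "ededdf" -> "befe"
DP table:
           b    e    f    e
      0    1    2    3    4
  e   1    1    1    2    3
  d   2    2    2    2    3
  e   3    3    2    3    2
  d   4    4    3    3    3
  d   5    5    4    4    4
  f   6    6    5    4    5
Edit distance = dp[6][4] = 5

5


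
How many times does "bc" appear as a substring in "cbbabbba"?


Searching for "bc" in "cbbabbba"
Scanning each position:
  Position 0: "cb" => no
  Position 1: "bb" => no
  Position 2: "ba" => no
  Position 3: "ab" => no
  Position 4: "bb" => no
  Position 5: "bb" => no
  Position 6: "ba" => no
Total occurrences: 0

0


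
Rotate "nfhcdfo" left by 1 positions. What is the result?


Input: "nfhcdfo", rotate left by 1
First 1 characters: "n"
Remaining characters: "fhcdfo"
Concatenate remaining + first: "fhcdfo" + "n" = "fhcdfon"

fhcdfon


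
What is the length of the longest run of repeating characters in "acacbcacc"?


Input: "acacbcacc"
Scanning for longest run:
  Position 1 ('c'): new char, reset run to 1
  Position 2 ('a'): new char, reset run to 1
  Position 3 ('c'): new char, reset run to 1
  Position 4 ('b'): new char, reset run to 1
  Position 5 ('c'): new char, reset run to 1
  Position 6 ('a'): new char, reset run to 1
  Position 7 ('c'): new char, reset run to 1
  Position 8 ('c'): continues run of 'c', length=2
Longest run: 'c' with length 2

2


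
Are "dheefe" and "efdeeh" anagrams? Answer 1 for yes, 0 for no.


Strings: "dheefe", "efdeeh"
Sorted first:  deeefh
Sorted second: deeefh
Sorted forms match => anagrams

1


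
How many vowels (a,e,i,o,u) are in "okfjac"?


Input: okfjac
Checking each character:
  'o' at position 0: vowel (running total: 1)
  'k' at position 1: consonant
  'f' at position 2: consonant
  'j' at position 3: consonant
  'a' at position 4: vowel (running total: 2)
  'c' at position 5: consonant
Total vowels: 2

2


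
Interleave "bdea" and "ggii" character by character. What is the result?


Interleaving "bdea" and "ggii":
  Position 0: 'b' from first, 'g' from second => "bg"
  Position 1: 'd' from first, 'g' from second => "dg"
  Position 2: 'e' from first, 'i' from second => "ei"
  Position 3: 'a' from first, 'i' from second => "ai"
Result: bgdgeiai

bgdgeiai


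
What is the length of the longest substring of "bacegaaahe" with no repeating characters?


Input: "bacegaaahe"
Sliding window (track last position of each char):
  Position 0 ('b'): window [0,0] length 1 -- new best
  Position 1 ('a'): window [0,1] length 2 -- new best
  Position 2 ('c'): window [0,2] length 3 -- new best
  Position 3 ('e'): window [0,3] length 4 -- new best
  Position 4 ('g'): window [0,4] length 5 -- new best
  Position 5 ('a'): repeat (last at 1), move window start to 2
  Position 5 ('a'): window [2,5] length 4
  Position 6 ('a'): repeat (last at 5), move window start to 6
  Position 6 ('a'): window [6,6] length 1
  Position 7 ('a'): repeat (last at 6), move window start to 7
  Position 7 ('a'): window [7,7] length 1
  Position 8 ('h'): window [7,8] length 2
  Position 9 ('e'): window [7,9] length 3
Longest substring with no repeats: "baceg" with length 5

5


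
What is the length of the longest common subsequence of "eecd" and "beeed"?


LCS of "eecd" and "beeed"
DP table:
           b    e    e    e    d
      0    0    0    0    0    0
  e   0    0    1    1    1    1
  e   0    0    1    2    2    2
  c   0    0    1    2    2    2
  d   0    0    1    2    2    3
LCS length = dp[4][5] = 3

3


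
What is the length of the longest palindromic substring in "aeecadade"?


Input: "aeecadade"
Checking substrings for palindromes:
  [4:7] "ada" (len 3) => palindrome
  [5:8] "dad" (len 3) => palindrome
  [1:3] "ee" (len 2) => palindrome
Longest palindromic substring: "ada" with length 3

3


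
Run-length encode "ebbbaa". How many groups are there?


Input: ebbbaa
Scanning for consecutive runs:
  Group 1: 'e' x 1 (positions 0-0)
  Group 2: 'b' x 3 (positions 1-3)
  Group 3: 'a' x 2 (positions 4-5)
Total groups: 3

3


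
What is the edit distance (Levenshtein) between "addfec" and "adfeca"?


Computing edit distance: "addfec" -> "adfeca"
DP table:
           a    d    f    e    c    a
      0    1    2    3    4    5    6
  a   1    0    1    2    3    4    5
  d   2    1    0    1    2    3    4
  d   3    2    1    1    2    3    4
  f   4    3    2    1    2    3    4
  e   5    4    3    2    1    2    3
  c   6    5    4    3    2    1    2
Edit distance = dp[6][6] = 2

2


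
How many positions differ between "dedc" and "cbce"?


Comparing "dedc" and "cbce" position by position:
  Position 0: 'd' vs 'c' => DIFFER
  Position 1: 'e' vs 'b' => DIFFER
  Position 2: 'd' vs 'c' => DIFFER
  Position 3: 'c' vs 'e' => DIFFER
Positions that differ: 4

4


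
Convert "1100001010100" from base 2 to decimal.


Input: "1100001010100" in base 2
Positional expansion:
  Digit '1' (value 1) x 2^12 = 4096
  Digit '1' (value 1) x 2^11 = 2048
  Digit '0' (value 0) x 2^10 = 0
  Digit '0' (value 0) x 2^9 = 0
  Digit '0' (value 0) x 2^8 = 0
  Digit '0' (value 0) x 2^7 = 0
  Digit '1' (value 1) x 2^6 = 64
  Digit '0' (value 0) x 2^5 = 0
  Digit '1' (value 1) x 2^4 = 16
  Digit '0' (value 0) x 2^3 = 0
  Digit '1' (value 1) x 2^2 = 4
  Digit '0' (value 0) x 2^1 = 0
  Digit '0' (value 0) x 2^0 = 0
Sum = 6228

6228


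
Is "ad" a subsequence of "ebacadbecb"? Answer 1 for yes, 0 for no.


Check if "ad" is a subsequence of "ebacadbecb"
Greedy scan:
  Position 0 ('e'): no match needed
  Position 1 ('b'): no match needed
  Position 2 ('a'): matches sub[0] = 'a'
  Position 3 ('c'): no match needed
  Position 4 ('a'): no match needed
  Position 5 ('d'): matches sub[1] = 'd'
  Position 6 ('b'): no match needed
  Position 7 ('e'): no match needed
  Position 8 ('c'): no match needed
  Position 9 ('b'): no match needed
All 2 characters matched => is a subsequence

1


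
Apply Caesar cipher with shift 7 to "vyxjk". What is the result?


Caesar cipher: shift "vyxjk" by 7
  'v' (pos 21) + 7 = pos 2 = 'c'
  'y' (pos 24) + 7 = pos 5 = 'f'
  'x' (pos 23) + 7 = pos 4 = 'e'
  'j' (pos 9) + 7 = pos 16 = 'q'
  'k' (pos 10) + 7 = pos 17 = 'r'
Result: cfeqr

cfeqr


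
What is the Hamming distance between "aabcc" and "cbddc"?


Comparing "aabcc" and "cbddc" position by position:
  Position 0: 'a' vs 'c' => differ
  Position 1: 'a' vs 'b' => differ
  Position 2: 'b' vs 'd' => differ
  Position 3: 'c' vs 'd' => differ
  Position 4: 'c' vs 'c' => same
Total differences (Hamming distance): 4

4


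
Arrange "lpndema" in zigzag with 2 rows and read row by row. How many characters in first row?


Zigzag "lpndema" into 2 rows:
Placing characters:
  'l' => row 0
  'p' => row 1
  'n' => row 0
  'd' => row 1
  'e' => row 0
  'm' => row 1
  'a' => row 0
Rows:
  Row 0: "lnea"
  Row 1: "pdm"
First row length: 4

4


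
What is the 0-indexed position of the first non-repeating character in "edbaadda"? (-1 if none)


Input: edbaadda
Character frequencies:
  'a': 3
  'b': 1
  'd': 3
  'e': 1
Scanning left to right for freq == 1:
  Position 0 ('e'): unique! => answer = 0

0


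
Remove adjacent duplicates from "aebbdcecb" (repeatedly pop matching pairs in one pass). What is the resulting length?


Input: aebbdcecb
Stack-based adjacent duplicate removal:
  Read 'a': push. Stack: a
  Read 'e': push. Stack: ae
  Read 'b': push. Stack: aeb
  Read 'b': matches stack top 'b' => pop. Stack: ae
  Read 'd': push. Stack: aed
  Read 'c': push. Stack: aedc
  Read 'e': push. Stack: aedce
  Read 'c': push. Stack: aedcec
  Read 'b': push. Stack: aedcecb
Final stack: "aedcecb" (length 7)

7


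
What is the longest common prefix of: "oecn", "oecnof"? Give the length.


Words: oecn, oecnof
  Position 0: all 'o' => match
  Position 1: all 'e' => match
  Position 2: all 'c' => match
  Position 3: all 'n' => match
LCP = "oecn" (length 4)

4


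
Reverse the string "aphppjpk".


Input: aphppjpk
Reading characters right to left:
  Position 7: 'k'
  Position 6: 'p'
  Position 5: 'j'
  Position 4: 'p'
  Position 3: 'p'
  Position 2: 'h'
  Position 1: 'p'
  Position 0: 'a'
Reversed: kpjpphpa

kpjpphpa


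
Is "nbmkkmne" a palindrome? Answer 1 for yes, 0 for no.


Input: nbmkkmne
Reversed: enmkkmbn
  Compare pos 0 ('n') with pos 7 ('e'): MISMATCH
  Compare pos 1 ('b') with pos 6 ('n'): MISMATCH
  Compare pos 2 ('m') with pos 5 ('m'): match
  Compare pos 3 ('k') with pos 4 ('k'): match
Result: not a palindrome

0


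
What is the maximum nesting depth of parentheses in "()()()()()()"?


Input: "()()()()()()"
Tracking depth:
  Position 0 '(': depth becomes 1
  Position 1 ')': depth becomes 0
  Position 2 '(': depth becomes 1
  Position 3 ')': depth becomes 0
  Position 4 '(': depth becomes 1
  Position 5 ')': depth becomes 0
  Position 6 '(': depth becomes 1
  Position 7 ')': depth becomes 0
  Position 8 '(': depth becomes 1
  Position 9 ')': depth becomes 0
  Position 10 '(': depth becomes 1
  Position 11 ')': depth becomes 0
Maximum depth reached: 1

1


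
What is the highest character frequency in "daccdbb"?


Input: daccdbb
Character counts:
  'a': 1
  'b': 2
  'c': 2
  'd': 2
Maximum frequency: 2

2


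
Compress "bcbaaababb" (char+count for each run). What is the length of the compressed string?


Input: bcbaaababb
Runs:
  'b' x 1 => "b1"
  'c' x 1 => "c1"
  'b' x 1 => "b1"
  'a' x 3 => "a3"
  'b' x 1 => "b1"
  'a' x 1 => "a1"
  'b' x 2 => "b2"
Compressed: "b1c1b1a3b1a1b2"
Compressed length: 14

14


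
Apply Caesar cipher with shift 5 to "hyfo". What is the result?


Caesar cipher: shift "hyfo" by 5
  'h' (pos 7) + 5 = pos 12 = 'm'
  'y' (pos 24) + 5 = pos 3 = 'd'
  'f' (pos 5) + 5 = pos 10 = 'k'
  'o' (pos 14) + 5 = pos 19 = 't'
Result: mdkt

mdkt


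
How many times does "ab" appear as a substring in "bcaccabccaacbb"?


Searching for "ab" in "bcaccabccaacbb"
Scanning each position:
  Position 0: "bc" => no
  Position 1: "ca" => no
  Position 2: "ac" => no
  Position 3: "cc" => no
  Position 4: "ca" => no
  Position 5: "ab" => MATCH
  Position 6: "bc" => no
  Position 7: "cc" => no
  Position 8: "ca" => no
  Position 9: "aa" => no
  Position 10: "ac" => no
  Position 11: "cb" => no
  Position 12: "bb" => no
Total occurrences: 1

1


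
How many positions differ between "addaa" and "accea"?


Comparing "addaa" and "accea" position by position:
  Position 0: 'a' vs 'a' => same
  Position 1: 'd' vs 'c' => DIFFER
  Position 2: 'd' vs 'c' => DIFFER
  Position 3: 'a' vs 'e' => DIFFER
  Position 4: 'a' vs 'a' => same
Positions that differ: 3

3


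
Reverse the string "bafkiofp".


Input: bafkiofp
Reading characters right to left:
  Position 7: 'p'
  Position 6: 'f'
  Position 5: 'o'
  Position 4: 'i'
  Position 3: 'k'
  Position 2: 'f'
  Position 1: 'a'
  Position 0: 'b'
Reversed: pfoikfab

pfoikfab


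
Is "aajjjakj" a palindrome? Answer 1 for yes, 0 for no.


Input: aajjjakj
Reversed: jkajjjaa
  Compare pos 0 ('a') with pos 7 ('j'): MISMATCH
  Compare pos 1 ('a') with pos 6 ('k'): MISMATCH
  Compare pos 2 ('j') with pos 5 ('a'): MISMATCH
  Compare pos 3 ('j') with pos 4 ('j'): match
Result: not a palindrome

0
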